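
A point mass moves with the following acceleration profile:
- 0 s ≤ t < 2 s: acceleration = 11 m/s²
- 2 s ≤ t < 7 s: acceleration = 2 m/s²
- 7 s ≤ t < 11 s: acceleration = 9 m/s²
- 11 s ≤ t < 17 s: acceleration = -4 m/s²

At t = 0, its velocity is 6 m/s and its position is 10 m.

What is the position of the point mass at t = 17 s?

On each constant-a segment, Δv = aΔt and Δx = v₀Δt + ½aΔt²; chain segment to segment.
0–2 s: v starts 6 m/s; Δx = 6·2 + ½·11·2² = 34 m; v ends 28 m/s.
2–7 s: v starts 28 m/s; Δx = 28·5 + ½·2·5² = 165 m; v ends 38 m/s.
7–11 s: v starts 38 m/s; Δx = 38·4 + ½·9·4² = 224 m; v ends 74 m/s.
11–17 s: v starts 74 m/s; Δx = 74·6 + ½·-4·6² = 372 m; v ends 50 m/s.
x(17) = 10 + Σ Δx = 805 m.

805 m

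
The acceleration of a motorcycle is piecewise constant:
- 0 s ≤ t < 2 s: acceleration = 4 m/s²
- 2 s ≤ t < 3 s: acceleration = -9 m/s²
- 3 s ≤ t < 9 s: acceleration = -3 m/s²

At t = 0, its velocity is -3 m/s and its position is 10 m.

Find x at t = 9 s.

-65.5 m

On each constant-a segment, Δv = aΔt and Δx = v₀Δt + ½aΔt²; chain segment to segment.
0–2 s: v starts -3 m/s; Δx = -3·2 + ½·4·2² = 2 m; v ends 5 m/s.
2–3 s: v starts 5 m/s; Δx = 5·1 + ½·-9·1² = 0.5 m; v ends -4 m/s.
3–9 s: v starts -4 m/s; Δx = -4·6 + ½·-3·6² = -78 m; v ends -22 m/s.
x(9) = 10 + Σ Δx = -65.5 m.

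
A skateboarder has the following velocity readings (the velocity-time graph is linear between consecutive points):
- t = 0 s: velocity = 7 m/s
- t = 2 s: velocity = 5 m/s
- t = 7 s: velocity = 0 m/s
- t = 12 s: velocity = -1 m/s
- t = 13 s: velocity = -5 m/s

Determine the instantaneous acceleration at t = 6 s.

-1 m/s²

Acceleration is the slope of the v-t graph on 2–7 s: (0 − 5)/(7 − 2) = -1 m/s².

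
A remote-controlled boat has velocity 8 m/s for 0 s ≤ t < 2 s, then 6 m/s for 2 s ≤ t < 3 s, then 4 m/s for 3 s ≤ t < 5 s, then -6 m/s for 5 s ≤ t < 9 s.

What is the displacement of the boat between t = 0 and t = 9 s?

6 m

Net displacement equals the area under the velocity-time graph (areas below the axis count negative).
0–2 s: 8 × 2 = 16 m
2–3 s: 6 × 1 = 6 m
3–5 s: 4 × 2 = 8 m
5–9 s: -6 × 4 = -24 m
Net displacement = 6 m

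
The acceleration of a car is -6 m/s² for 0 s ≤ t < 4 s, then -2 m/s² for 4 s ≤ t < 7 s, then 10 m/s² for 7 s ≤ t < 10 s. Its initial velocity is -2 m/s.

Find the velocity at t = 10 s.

-2 m/s

Δv equals the area under the a-t graph; then v = v₀ + Δv.
0–4 s: -6 × 4 = -24 m/s
4–7 s: -2 × 3 = -6 m/s
7–10 s: 10 × 3 = 30 m/s
Δv = 0 m/s, so v(10) = -2 + (0) = -2 m/s.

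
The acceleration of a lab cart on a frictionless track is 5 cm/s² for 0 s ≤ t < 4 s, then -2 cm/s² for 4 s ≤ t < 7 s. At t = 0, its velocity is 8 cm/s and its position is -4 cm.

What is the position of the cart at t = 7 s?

On each constant-a segment, Δv = aΔt and Δx = v₀Δt + ½aΔt²; chain segment to segment.
0–4 s: v starts 8 cm/s; Δx = 8·4 + ½·5·4² = 72 cm; v ends 28 cm/s.
4–7 s: v starts 28 cm/s; Δx = 28·3 + ½·-2·3² = 75 cm; v ends 22 cm/s.
x(7) = -4 + Σ Δx = 143 cm.

143 cm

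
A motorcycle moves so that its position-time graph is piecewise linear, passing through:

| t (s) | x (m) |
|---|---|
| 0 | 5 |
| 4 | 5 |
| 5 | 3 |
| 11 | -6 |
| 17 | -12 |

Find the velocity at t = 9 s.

-1.5 m/s

Velocity is the slope of the x-t graph on 5–11 s: (-6 − 3)/(11 − 5) = -1.5 m/s.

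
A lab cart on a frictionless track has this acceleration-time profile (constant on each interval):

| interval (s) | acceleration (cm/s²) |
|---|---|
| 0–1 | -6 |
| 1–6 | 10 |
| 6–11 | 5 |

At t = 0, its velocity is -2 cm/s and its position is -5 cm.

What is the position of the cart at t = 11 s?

347.5 cm

On each constant-a segment, Δv = aΔt and Δx = v₀Δt + ½aΔt²; chain segment to segment.
0–1 s: v starts -2 cm/s; Δx = -2·1 + ½·-6·1² = -5 cm; v ends -8 cm/s.
1–6 s: v starts -8 cm/s; Δx = -8·5 + ½·10·5² = 85 cm; v ends 42 cm/s.
6–11 s: v starts 42 cm/s; Δx = 42·5 + ½·5·5² = 272.5 cm; v ends 67 cm/s.
x(11) = -5 + Σ Δx = 347.5 cm.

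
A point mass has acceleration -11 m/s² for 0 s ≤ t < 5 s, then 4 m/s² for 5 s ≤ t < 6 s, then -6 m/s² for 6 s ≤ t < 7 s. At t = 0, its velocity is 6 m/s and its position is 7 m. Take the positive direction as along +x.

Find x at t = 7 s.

-195.5 m

On each constant-a segment, Δv = aΔt and Δx = v₀Δt + ½aΔt²; chain segment to segment.
0–5 s: v starts 6 m/s; Δx = 6·5 + ½·-11·5² = -107.5 m; v ends -49 m/s.
5–6 s: v starts -49 m/s; Δx = -49·1 + ½·4·1² = -47 m; v ends -45 m/s.
6–7 s: v starts -45 m/s; Δx = -45·1 + ½·-6·1² = -48 m; v ends -51 m/s.
x(7) = 7 + Σ Δx = -195.5 m.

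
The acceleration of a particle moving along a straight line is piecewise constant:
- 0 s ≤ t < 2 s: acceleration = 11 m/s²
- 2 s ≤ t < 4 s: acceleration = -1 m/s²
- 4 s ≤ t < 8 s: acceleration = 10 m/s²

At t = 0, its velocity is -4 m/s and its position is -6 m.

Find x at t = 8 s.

186 m

On each constant-a segment, Δv = aΔt and Δx = v₀Δt + ½aΔt²; chain segment to segment.
0–2 s: v starts -4 m/s; Δx = -4·2 + ½·11·2² = 14 m; v ends 18 m/s.
2–4 s: v starts 18 m/s; Δx = 18·2 + ½·-1·2² = 34 m; v ends 16 m/s.
4–8 s: v starts 16 m/s; Δx = 16·4 + ½·10·4² = 144 m; v ends 56 m/s.
x(8) = -6 + Σ Δx = 186 m.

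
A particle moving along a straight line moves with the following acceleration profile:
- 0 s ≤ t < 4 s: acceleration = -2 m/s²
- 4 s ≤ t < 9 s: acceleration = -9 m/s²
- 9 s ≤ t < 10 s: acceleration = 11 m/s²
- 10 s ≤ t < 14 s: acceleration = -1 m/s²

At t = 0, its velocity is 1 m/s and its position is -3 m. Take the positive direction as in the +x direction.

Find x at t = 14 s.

On each constant-a segment, Δv = aΔt and Δx = v₀Δt + ½aΔt²; chain segment to segment.
0–4 s: v starts 1 m/s; Δx = 1·4 + ½·-2·4² = -12 m; v ends -7 m/s.
4–9 s: v starts -7 m/s; Δx = -7·5 + ½·-9·5² = -147.5 m; v ends -52 m/s.
9–10 s: v starts -52 m/s; Δx = -52·1 + ½·11·1² = -46.5 m; v ends -41 m/s.
10–14 s: v starts -41 m/s; Δx = -41·4 + ½·-1·4² = -172 m; v ends -45 m/s.
x(14) = -3 + Σ Δx = -381 m.

-381 m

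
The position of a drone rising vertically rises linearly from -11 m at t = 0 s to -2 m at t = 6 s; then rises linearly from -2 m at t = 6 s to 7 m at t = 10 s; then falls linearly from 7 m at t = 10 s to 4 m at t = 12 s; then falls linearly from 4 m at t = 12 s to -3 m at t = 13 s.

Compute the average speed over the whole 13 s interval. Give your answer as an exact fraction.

Average speed = (total path length)/(elapsed time); on a piecewise-linear x-t graph the path length is Σ|Δx|.
0–6 s: |Δx| = |-2 − -11| = 9 m
6–10 s: |Δx| = |7 − -2| = 9 m
10–12 s: |Δx| = |4 − 7| = 3 m
12–13 s: |Δx| = |-3 − 4| = 7 m
Total path = 28 m; average speed = 28/13 = 28/13 m/s.

28/13 m/s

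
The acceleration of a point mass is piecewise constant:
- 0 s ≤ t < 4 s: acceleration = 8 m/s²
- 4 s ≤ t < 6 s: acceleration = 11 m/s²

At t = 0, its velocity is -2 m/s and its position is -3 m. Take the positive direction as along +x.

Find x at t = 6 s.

135 m

On each constant-a segment, Δv = aΔt and Δx = v₀Δt + ½aΔt²; chain segment to segment.
0–4 s: v starts -2 m/s; Δx = -2·4 + ½·8·4² = 56 m; v ends 30 m/s.
4–6 s: v starts 30 m/s; Δx = 30·2 + ½·11·2² = 82 m; v ends 52 m/s.
x(6) = -3 + Σ Δx = 135 m.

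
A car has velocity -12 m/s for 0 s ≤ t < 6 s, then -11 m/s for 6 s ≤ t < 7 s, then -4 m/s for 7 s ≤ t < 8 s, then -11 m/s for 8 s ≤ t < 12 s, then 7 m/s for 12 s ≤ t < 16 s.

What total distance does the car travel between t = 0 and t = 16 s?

Distance (not displacement) is the total path length: add the absolute areas under v-t.
0–6 s: |-12| × 6 = 72 m
6–7 s: |-11| × 1 = 11 m
7–8 s: |-4| × 1 = 4 m
8–12 s: |-11| × 4 = 44 m
12–16 s: |7| × 4 = 28 m
Total distance = 159 m

159 m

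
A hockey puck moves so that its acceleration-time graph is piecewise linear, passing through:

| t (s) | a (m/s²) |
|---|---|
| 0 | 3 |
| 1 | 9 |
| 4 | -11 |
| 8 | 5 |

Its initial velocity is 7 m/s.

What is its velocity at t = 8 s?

-2 m/s

Δv equals the area under the a-t graph; then v = v₀ + Δv.
0–1 s: ½(3 + 9)(1) = 6 m/s
1–4 s: ½(9 + -11)(3) = -3 m/s
4–8 s: ½(-11 + 5)(4) = -12 m/s
Δv = -9 m/s, so v(8) = 7 + (-9) = -2 m/s.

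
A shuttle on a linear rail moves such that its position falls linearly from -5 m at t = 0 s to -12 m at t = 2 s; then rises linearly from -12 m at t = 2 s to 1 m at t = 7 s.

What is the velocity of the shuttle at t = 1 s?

Velocity is the slope of the x-t graph on 0–2 s: (-12 − -5)/(2 − 0) = -3.5 m/s.

-3.5 m/s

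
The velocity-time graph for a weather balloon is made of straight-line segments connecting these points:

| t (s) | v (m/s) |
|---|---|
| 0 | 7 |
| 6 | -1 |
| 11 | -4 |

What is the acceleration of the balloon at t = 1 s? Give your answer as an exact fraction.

-4/3 m/s²

Acceleration is the slope of the v-t graph on 0–6 s: (-1 − 7)/(6 − 0) = -4/3 m/s².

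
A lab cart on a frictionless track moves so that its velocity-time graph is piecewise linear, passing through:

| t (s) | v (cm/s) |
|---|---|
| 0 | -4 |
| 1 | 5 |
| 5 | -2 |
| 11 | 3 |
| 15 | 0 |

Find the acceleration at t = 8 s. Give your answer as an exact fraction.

5/6 cm/s²

Acceleration is the slope of the v-t graph on 5–11 s: (3 − -2)/(11 − 5) = 5/6 cm/s².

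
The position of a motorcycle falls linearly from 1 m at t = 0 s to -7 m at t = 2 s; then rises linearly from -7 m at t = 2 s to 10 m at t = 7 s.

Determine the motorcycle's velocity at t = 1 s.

-4 m/s

Velocity is the slope of the x-t graph on 0–2 s: (-7 − 1)/(2 − 0) = -4 m/s.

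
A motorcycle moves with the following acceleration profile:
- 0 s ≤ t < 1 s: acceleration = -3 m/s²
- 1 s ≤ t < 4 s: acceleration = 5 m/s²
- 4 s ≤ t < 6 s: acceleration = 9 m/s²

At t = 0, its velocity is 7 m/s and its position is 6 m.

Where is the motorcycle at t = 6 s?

On each constant-a segment, Δv = aΔt and Δx = v₀Δt + ½aΔt²; chain segment to segment.
0–1 s: v starts 7 m/s; Δx = 7·1 + ½·-3·1² = 5.5 m; v ends 4 m/s.
1–4 s: v starts 4 m/s; Δx = 4·3 + ½·5·3² = 34.5 m; v ends 19 m/s.
4–6 s: v starts 19 m/s; Δx = 19·2 + ½·9·2² = 56 m; v ends 37 m/s.
x(6) = 6 + Σ Δx = 102 m.

102 m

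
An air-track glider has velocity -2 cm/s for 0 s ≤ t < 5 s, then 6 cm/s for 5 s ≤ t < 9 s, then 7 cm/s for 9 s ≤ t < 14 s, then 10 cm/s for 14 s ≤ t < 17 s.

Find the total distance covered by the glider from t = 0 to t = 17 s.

Total distance travelled is ∫|v| dt — sum the magnitudes of each area piece.
0–5 s: |-2| × 5 = 10 cm
5–9 s: |6| × 4 = 24 cm
9–14 s: |7| × 5 = 35 cm
14–17 s: |10| × 3 = 30 cm
Total distance = 99 cm

99 cm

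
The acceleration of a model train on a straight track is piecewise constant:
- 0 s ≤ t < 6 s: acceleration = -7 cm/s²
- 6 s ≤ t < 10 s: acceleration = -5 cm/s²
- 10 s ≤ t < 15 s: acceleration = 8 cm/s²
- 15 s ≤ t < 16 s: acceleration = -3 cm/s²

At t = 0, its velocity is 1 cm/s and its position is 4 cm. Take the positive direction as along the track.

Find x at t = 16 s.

-547.5 cm

On each constant-a segment, Δv = aΔt and Δx = v₀Δt + ½aΔt²; chain segment to segment.
0–6 s: v starts 1 cm/s; Δx = 1·6 + ½·-7·6² = -120 cm; v ends -41 cm/s.
6–10 s: v starts -41 cm/s; Δx = -41·4 + ½·-5·4² = -204 cm; v ends -61 cm/s.
10–15 s: v starts -61 cm/s; Δx = -61·5 + ½·8·5² = -205 cm; v ends -21 cm/s.
15–16 s: v starts -21 cm/s; Δx = -21·1 + ½·-3·1² = -22.5 cm; v ends -24 cm/s.
x(16) = 4 + Σ Δx = -547.5 cm.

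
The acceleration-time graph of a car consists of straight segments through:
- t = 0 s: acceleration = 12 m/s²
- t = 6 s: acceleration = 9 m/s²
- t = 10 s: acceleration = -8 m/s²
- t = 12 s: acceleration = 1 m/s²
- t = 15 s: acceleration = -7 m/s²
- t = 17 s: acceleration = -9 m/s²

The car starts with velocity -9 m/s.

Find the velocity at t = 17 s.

Δv equals the area under the a-t graph; then v = v₀ + Δv.
0–6 s: ½(12 + 9)(6) = 63 m/s
6–10 s: ½(9 + -8)(4) = 2 m/s
10–12 s: ½(-8 + 1)(2) = -7 m/s
12–15 s: ½(1 + -7)(3) = -9 m/s
15–17 s: ½(-7 + -9)(2) = -16 m/s
Δv = 33 m/s, so v(17) = -9 + (33) = 24 m/s.

24 m/s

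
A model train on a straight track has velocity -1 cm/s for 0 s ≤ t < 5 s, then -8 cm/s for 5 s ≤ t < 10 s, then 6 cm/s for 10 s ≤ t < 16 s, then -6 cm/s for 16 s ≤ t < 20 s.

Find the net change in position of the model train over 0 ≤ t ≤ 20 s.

Net displacement equals the area under the velocity-time graph (areas below the axis count negative).
0–5 s: -1 × 5 = -5 cm
5–10 s: -8 × 5 = -40 cm
10–16 s: 6 × 6 = 36 cm
16–20 s: -6 × 4 = -24 cm
Net displacement = -33 cm

-33 cm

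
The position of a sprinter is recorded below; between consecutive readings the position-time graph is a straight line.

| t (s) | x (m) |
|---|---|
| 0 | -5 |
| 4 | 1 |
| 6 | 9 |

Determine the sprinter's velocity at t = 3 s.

Velocity is the slope of the x-t graph on 0–4 s: (1 − -5)/(4 − 0) = 1.5 m/s.

1.5 m/s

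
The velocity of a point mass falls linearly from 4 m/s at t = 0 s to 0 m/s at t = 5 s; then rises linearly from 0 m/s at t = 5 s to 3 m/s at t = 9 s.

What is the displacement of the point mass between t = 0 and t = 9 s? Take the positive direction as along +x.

16 m

Displacement is the signed area under the v-t curve.
0–5 s: ½(4 + 0)(5) = 10 m
5–9 s: ½(0 + 3)(4) = 6 m
Net displacement = 16 m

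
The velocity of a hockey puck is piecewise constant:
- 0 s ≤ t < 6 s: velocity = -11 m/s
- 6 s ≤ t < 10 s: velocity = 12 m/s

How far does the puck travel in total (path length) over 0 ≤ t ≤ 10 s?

114 m

Total distance travelled is ∫|v| dt — sum the magnitudes of each area piece.
0–6 s: |-11| × 6 = 66 m
6–10 s: |12| × 4 = 48 m
Total distance = 114 m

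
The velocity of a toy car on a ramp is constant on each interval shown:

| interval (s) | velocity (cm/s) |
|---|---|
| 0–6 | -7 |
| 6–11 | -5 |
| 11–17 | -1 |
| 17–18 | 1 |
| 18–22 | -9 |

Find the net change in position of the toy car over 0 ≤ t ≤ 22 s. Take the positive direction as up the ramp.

-108 cm

Net displacement equals the area under the velocity-time graph (areas below the axis count negative).
0–6 s: -7 × 6 = -42 cm
6–11 s: -5 × 5 = -25 cm
11–17 s: -1 × 6 = -6 cm
17–18 s: 1 × 1 = 1 cm
18–22 s: -9 × 4 = -36 cm
Net displacement = -108 cm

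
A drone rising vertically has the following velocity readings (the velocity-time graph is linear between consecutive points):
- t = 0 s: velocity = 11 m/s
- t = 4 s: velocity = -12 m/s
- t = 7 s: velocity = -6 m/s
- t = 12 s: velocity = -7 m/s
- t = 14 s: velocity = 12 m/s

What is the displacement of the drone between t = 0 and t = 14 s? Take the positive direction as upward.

Net displacement equals the area under the velocity-time graph (areas below the axis count negative).
0–4 s: ½(11 + -12)(4) = -2 m
4–7 s: ½(-12 + -6)(3) = -27 m
7–12 s: ½(-6 + -7)(5) = -32.5 m
12–14 s: ½(-7 + 12)(2) = 5 m
Net displacement = -56.5 m

-56.5 m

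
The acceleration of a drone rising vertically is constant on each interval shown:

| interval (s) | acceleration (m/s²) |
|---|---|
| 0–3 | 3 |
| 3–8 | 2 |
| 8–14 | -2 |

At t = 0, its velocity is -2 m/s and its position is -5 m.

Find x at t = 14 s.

128.5 m

On each constant-a segment, Δv = aΔt and Δx = v₀Δt + ½aΔt²; chain segment to segment.
0–3 s: v starts -2 m/s; Δx = -2·3 + ½·3·3² = 7.5 m; v ends 7 m/s.
3–8 s: v starts 7 m/s; Δx = 7·5 + ½·2·5² = 60 m; v ends 17 m/s.
8–14 s: v starts 17 m/s; Δx = 17·6 + ½·-2·6² = 66 m; v ends 5 m/s.
x(14) = -5 + Σ Δx = 128.5 m.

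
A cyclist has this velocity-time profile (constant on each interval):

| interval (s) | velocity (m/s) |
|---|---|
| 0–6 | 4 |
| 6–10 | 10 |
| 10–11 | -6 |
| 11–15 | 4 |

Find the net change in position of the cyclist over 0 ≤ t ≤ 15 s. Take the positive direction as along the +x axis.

Displacement is the signed area under the v-t curve.
0–6 s: 4 × 6 = 24 m
6–10 s: 10 × 4 = 40 m
10–11 s: -6 × 1 = -6 m
11–15 s: 4 × 4 = 16 m
Net displacement = 74 m

74 m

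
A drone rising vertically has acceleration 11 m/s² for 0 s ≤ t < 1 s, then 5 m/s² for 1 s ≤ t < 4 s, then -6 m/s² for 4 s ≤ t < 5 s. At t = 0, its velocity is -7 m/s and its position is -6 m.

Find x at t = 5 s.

43 m

On each constant-a segment, Δv = aΔt and Δx = v₀Δt + ½aΔt²; chain segment to segment.
0–1 s: v starts -7 m/s; Δx = -7·1 + ½·11·1² = -1.5 m; v ends 4 m/s.
1–4 s: v starts 4 m/s; Δx = 4·3 + ½·5·3² = 34.5 m; v ends 19 m/s.
4–5 s: v starts 19 m/s; Δx = 19·1 + ½·-6·1² = 16 m; v ends 13 m/s.
x(5) = -6 + Σ Δx = 43 m.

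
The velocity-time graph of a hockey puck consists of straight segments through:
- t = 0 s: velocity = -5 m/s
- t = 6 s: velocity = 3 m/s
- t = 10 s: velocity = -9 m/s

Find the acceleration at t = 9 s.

Acceleration is the slope of the v-t graph on 6–10 s: (-9 − 3)/(10 − 6) = -3 m/s².

-3 m/s²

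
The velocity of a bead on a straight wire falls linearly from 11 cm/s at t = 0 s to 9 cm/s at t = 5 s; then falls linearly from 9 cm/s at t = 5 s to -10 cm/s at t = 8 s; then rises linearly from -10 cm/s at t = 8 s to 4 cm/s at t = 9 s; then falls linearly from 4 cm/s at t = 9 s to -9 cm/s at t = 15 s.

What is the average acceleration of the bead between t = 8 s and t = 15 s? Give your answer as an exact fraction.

Average acceleration = Δv/Δt = (-9 − -10)/(15 − 8) = 1/7 cm/s².

1/7 cm/s²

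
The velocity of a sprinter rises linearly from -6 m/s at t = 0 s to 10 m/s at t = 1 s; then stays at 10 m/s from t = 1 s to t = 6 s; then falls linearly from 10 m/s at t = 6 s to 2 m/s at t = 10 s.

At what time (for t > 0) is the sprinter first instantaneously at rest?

t = 0.375 s

v changes sign on 0–1 s (from -6 to 10); the graph is linear there, so v = 0 at t = 0 + (6)·(1 − 0)/(10 − -6) = 0.375 s.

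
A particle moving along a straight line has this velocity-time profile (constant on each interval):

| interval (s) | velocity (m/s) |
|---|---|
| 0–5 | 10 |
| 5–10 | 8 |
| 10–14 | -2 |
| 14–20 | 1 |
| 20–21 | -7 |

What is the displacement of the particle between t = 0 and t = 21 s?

81 m

Net displacement equals the area under the velocity-time graph (areas below the axis count negative).
0–5 s: 10 × 5 = 50 m
5–10 s: 8 × 5 = 40 m
10–14 s: -2 × 4 = -8 m
14–20 s: 1 × 6 = 6 m
20–21 s: -7 × 1 = -7 m
Net displacement = 81 m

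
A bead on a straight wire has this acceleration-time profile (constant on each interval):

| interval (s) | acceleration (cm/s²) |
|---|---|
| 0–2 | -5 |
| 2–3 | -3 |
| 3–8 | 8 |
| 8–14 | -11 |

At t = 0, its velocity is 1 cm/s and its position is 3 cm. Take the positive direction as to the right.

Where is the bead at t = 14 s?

-5.5 cm

On each constant-a segment, Δv = aΔt and Δx = v₀Δt + ½aΔt²; chain segment to segment.
0–2 s: v starts 1 cm/s; Δx = 1·2 + ½·-5·2² = -8 cm; v ends -9 cm/s.
2–3 s: v starts -9 cm/s; Δx = -9·1 + ½·-3·1² = -10.5 cm; v ends -12 cm/s.
3–8 s: v starts -12 cm/s; Δx = -12·5 + ½·8·5² = 40 cm; v ends 28 cm/s.
8–14 s: v starts 28 cm/s; Δx = 28·6 + ½·-11·6² = -30 cm; v ends -38 cm/s.
x(14) = 3 + Σ Δx = -5.5 cm.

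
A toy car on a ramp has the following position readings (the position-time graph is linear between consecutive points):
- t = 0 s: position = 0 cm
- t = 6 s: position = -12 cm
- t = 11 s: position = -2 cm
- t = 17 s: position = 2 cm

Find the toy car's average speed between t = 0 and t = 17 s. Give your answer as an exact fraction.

Average speed = (total path length)/(elapsed time); on a piecewise-linear x-t graph the path length is Σ|Δx|.
0–6 s: |Δx| = |-12 − 0| = 12 cm
6–11 s: |Δx| = |-2 − -12| = 10 cm
11–17 s: |Δx| = |2 − -2| = 4 cm
Total path = 26 cm; average speed = 26/17 = 26/17 cm/s.

26/17 cm/s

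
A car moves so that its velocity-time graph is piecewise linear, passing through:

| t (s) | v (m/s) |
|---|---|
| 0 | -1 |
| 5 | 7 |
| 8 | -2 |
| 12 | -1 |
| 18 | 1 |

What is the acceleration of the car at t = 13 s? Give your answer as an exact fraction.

1/3 m/s²

Acceleration is the slope of the v-t graph on 12–18 s: (1 − -1)/(18 − 12) = 1/3 m/s².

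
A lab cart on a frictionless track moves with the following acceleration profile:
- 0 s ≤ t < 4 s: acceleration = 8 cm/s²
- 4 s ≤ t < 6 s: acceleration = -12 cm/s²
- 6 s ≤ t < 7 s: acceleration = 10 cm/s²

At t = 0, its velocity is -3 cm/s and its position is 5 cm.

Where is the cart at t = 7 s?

On each constant-a segment, Δv = aΔt and Δx = v₀Δt + ½aΔt²; chain segment to segment.
0–4 s: v starts -3 cm/s; Δx = -3·4 + ½·8·4² = 52 cm; v ends 29 cm/s.
4–6 s: v starts 29 cm/s; Δx = 29·2 + ½·-12·2² = 34 cm; v ends 5 cm/s.
6–7 s: v starts 5 cm/s; Δx = 5·1 + ½·10·1² = 10 cm; v ends 15 cm/s.
x(7) = 5 + Σ Δx = 101 cm.

101 cm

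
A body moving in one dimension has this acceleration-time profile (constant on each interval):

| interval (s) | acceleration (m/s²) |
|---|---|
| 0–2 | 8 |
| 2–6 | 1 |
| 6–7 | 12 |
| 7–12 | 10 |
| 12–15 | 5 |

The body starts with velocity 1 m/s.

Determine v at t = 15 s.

98 m/s

Δv equals the area under the a-t graph; then v = v₀ + Δv.
0–2 s: 8 × 2 = 16 m/s
2–6 s: 1 × 4 = 4 m/s
6–7 s: 12 × 1 = 12 m/s
7–12 s: 10 × 5 = 50 m/s
12–15 s: 5 × 3 = 15 m/s
Δv = 97 m/s, so v(15) = 1 + (97) = 98 m/s.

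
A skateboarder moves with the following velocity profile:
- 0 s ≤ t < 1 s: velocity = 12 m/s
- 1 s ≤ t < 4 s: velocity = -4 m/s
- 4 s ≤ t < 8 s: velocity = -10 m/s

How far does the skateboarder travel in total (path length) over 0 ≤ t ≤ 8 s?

Total distance travelled is ∫|v| dt — sum the magnitudes of each area piece.
0–1 s: |12| × 1 = 12 m
1–4 s: |-4| × 3 = 12 m
4–8 s: |-10| × 4 = 40 m
Total distance = 64 m

64 m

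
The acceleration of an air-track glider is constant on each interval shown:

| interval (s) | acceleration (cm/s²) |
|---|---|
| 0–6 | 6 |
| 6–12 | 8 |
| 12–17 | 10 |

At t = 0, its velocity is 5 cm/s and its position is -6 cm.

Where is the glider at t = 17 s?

On each constant-a segment, Δv = aΔt and Δx = v₀Δt + ½aΔt²; chain segment to segment.
0–6 s: v starts 5 cm/s; Δx = 5·6 + ½·6·6² = 138 cm; v ends 41 cm/s.
6–12 s: v starts 41 cm/s; Δx = 41·6 + ½·8·6² = 390 cm; v ends 89 cm/s.
12–17 s: v starts 89 cm/s; Δx = 89·5 + ½·10·5² = 570 cm; v ends 139 cm/s.
x(17) = -6 + Σ Δx = 1092 cm.

1092 cm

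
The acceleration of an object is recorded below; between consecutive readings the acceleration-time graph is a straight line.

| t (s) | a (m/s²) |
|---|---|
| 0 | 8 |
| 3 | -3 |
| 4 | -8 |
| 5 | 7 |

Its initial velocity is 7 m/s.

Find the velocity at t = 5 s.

8.5 m/s

Δv equals the area under the a-t graph; then v = v₀ + Δv.
0–3 s: ½(8 + -3)(3) = 7.5 m/s
3–4 s: ½(-3 + -8)(1) = -5.5 m/s
4–5 s: ½(-8 + 7)(1) = -0.5 m/s
Δv = 1.5 m/s, so v(5) = 7 + (1.5) = 8.5 m/s.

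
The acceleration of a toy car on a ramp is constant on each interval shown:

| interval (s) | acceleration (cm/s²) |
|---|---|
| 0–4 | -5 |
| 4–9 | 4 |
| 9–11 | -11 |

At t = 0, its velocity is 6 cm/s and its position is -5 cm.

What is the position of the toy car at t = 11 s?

-51 cm

On each constant-a segment, Δv = aΔt and Δx = v₀Δt + ½aΔt²; chain segment to segment.
0–4 s: v starts 6 cm/s; Δx = 6·4 + ½·-5·4² = -16 cm; v ends -14 cm/s.
4–9 s: v starts -14 cm/s; Δx = -14·5 + ½·4·5² = -20 cm; v ends 6 cm/s.
9–11 s: v starts 6 cm/s; Δx = 6·2 + ½·-11·2² = -10 cm; v ends -16 cm/s.
x(11) = -5 + Σ Δx = -51 cm.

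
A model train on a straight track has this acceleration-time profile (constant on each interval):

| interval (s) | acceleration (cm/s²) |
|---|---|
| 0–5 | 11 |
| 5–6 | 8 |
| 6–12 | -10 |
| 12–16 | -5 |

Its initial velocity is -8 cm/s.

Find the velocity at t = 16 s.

Δv equals the area under the a-t graph; then v = v₀ + Δv.
0–5 s: 11 × 5 = 55 cm/s
5–6 s: 8 × 1 = 8 cm/s
6–12 s: -10 × 6 = -60 cm/s
12–16 s: -5 × 4 = -20 cm/s
Δv = -17 cm/s, so v(16) = -8 + (-17) = -25 cm/s.

-25 cm/s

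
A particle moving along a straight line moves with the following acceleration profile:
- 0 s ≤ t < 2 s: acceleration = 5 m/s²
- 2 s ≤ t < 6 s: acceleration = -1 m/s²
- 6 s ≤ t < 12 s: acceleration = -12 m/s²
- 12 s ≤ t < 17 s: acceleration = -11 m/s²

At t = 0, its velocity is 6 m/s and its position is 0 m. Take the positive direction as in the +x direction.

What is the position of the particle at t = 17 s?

On each constant-a segment, Δv = aΔt and Δx = v₀Δt + ½aΔt²; chain segment to segment.
0–2 s: v starts 6 m/s; Δx = 6·2 + ½·5·2² = 22 m; v ends 16 m/s.
2–6 s: v starts 16 m/s; Δx = 16·4 + ½·-1·4² = 56 m; v ends 12 m/s.
6–12 s: v starts 12 m/s; Δx = 12·6 + ½·-12·6² = -144 m; v ends -60 m/s.
12–17 s: v starts -60 m/s; Δx = -60·5 + ½·-11·5² = -437.5 m; v ends -115 m/s.
x(17) = 0 + Σ Δx = -503.5 m.

-503.5 m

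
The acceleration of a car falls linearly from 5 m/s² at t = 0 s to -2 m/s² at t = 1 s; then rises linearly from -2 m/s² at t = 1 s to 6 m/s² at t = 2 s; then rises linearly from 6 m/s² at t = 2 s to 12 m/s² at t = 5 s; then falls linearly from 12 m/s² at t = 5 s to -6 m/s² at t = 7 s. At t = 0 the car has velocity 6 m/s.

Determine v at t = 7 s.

Δv equals the area under the a-t graph; then v = v₀ + Δv.
0–1 s: ½(5 + -2)(1) = 1.5 m/s
1–2 s: ½(-2 + 6)(1) = 2 m/s
2–5 s: ½(6 + 12)(3) = 27 m/s
5–7 s: ½(12 + -6)(2) = 6 m/s
Δv = 36.5 m/s, so v(7) = 6 + (36.5) = 42.5 m/s.

42.5 m/s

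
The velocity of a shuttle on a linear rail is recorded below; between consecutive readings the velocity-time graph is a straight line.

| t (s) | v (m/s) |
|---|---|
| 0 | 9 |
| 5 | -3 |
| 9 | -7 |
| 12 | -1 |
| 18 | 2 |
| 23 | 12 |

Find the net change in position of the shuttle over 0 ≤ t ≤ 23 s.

Displacement is the signed area under the v-t curve.
0–5 s: ½(9 + -3)(5) = 15 m
5–9 s: ½(-3 + -7)(4) = -20 m
9–12 s: ½(-7 + -1)(3) = -12 m
12–18 s: ½(-1 + 2)(6) = 3 m
18–23 s: ½(2 + 12)(5) = 35 m
Net displacement = 21 m

21 m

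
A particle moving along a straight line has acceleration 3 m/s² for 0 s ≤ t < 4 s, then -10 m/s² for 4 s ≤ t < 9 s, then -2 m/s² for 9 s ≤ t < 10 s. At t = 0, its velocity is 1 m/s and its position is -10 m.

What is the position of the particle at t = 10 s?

On each constant-a segment, Δv = aΔt and Δx = v₀Δt + ½aΔt²; chain segment to segment.
0–4 s: v starts 1 m/s; Δx = 1·4 + ½·3·4² = 28 m; v ends 13 m/s.
4–9 s: v starts 13 m/s; Δx = 13·5 + ½·-10·5² = -60 m; v ends -37 m/s.
9–10 s: v starts -37 m/s; Δx = -37·1 + ½·-2·1² = -38 m; v ends -39 m/s.
x(10) = -10 + Σ Δx = -80 m.

-80 m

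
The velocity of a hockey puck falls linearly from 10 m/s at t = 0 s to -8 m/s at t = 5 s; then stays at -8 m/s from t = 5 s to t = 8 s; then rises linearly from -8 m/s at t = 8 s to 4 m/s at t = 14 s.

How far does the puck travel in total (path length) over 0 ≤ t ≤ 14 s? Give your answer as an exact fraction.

601/9 m

Distance (not displacement) is the total path length: add the absolute areas under v-t.
0–5 s: v = 0 at t = 25/9 s; triangle areas 125/9 + 80/9 = 205/9 m
5–8 s: |-8| × 3 = 24 m
8–14 s: v = 0 at t = 12 s; triangle areas 16 + 4 = 20 m
Total distance = 601/9 m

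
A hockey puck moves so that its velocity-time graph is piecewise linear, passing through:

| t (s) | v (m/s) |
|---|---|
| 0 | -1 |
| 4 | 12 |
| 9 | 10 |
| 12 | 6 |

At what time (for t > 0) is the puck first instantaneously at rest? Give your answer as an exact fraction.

t = 4/13 s

v changes sign on 0–4 s (from -1 to 12); the graph is linear there, so v = 0 at t = 0 + (1)·(4 − 0)/(12 − -1) = 4/13 s.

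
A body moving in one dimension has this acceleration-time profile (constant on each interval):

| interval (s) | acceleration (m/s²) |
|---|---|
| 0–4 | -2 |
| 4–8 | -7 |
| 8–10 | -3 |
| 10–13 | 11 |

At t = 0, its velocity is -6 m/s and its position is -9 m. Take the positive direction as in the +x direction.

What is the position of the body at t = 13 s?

On each constant-a segment, Δv = aΔt and Δx = v₀Δt + ½aΔt²; chain segment to segment.
0–4 s: v starts -6 m/s; Δx = -6·4 + ½·-2·4² = -40 m; v ends -14 m/s.
4–8 s: v starts -14 m/s; Δx = -14·4 + ½·-7·4² = -112 m; v ends -42 m/s.
8–10 s: v starts -42 m/s; Δx = -42·2 + ½·-3·2² = -90 m; v ends -48 m/s.
10–13 s: v starts -48 m/s; Δx = -48·3 + ½·11·3² = -94.5 m; v ends -15 m/s.
x(13) = -9 + Σ Δx = -345.5 m.

-345.5 m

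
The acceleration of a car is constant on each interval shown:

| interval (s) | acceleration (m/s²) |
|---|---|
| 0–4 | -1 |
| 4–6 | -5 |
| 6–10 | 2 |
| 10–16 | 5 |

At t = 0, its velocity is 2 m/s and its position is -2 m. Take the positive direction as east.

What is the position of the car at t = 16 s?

On each constant-a segment, Δv = aΔt and Δx = v₀Δt + ½aΔt²; chain segment to segment.
0–4 s: v starts 2 m/s; Δx = 2·4 + ½·-1·4² = 0 m; v ends -2 m/s.
4–6 s: v starts -2 m/s; Δx = -2·2 + ½·-5·2² = -14 m; v ends -12 m/s.
6–10 s: v starts -12 m/s; Δx = -12·4 + ½·2·4² = -32 m; v ends -4 m/s.
10–16 s: v starts -4 m/s; Δx = -4·6 + ½·5·6² = 66 m; v ends 26 m/s.
x(16) = -2 + Σ Δx = 18 m.

18 m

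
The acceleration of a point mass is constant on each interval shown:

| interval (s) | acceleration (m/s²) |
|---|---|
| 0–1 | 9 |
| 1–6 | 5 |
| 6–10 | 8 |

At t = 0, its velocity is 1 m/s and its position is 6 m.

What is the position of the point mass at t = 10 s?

328 m

On each constant-a segment, Δv = aΔt and Δx = v₀Δt + ½aΔt²; chain segment to segment.
0–1 s: v starts 1 m/s; Δx = 1·1 + ½·9·1² = 5.5 m; v ends 10 m/s.
1–6 s: v starts 10 m/s; Δx = 10·5 + ½·5·5² = 112.5 m; v ends 35 m/s.
6–10 s: v starts 35 m/s; Δx = 35·4 + ½·8·4² = 204 m; v ends 67 m/s.
x(10) = 6 + Σ Δx = 328 m.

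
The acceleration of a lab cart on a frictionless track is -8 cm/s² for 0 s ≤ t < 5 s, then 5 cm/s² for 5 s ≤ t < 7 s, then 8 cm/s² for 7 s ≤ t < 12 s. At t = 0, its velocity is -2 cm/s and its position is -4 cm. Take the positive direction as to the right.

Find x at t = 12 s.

-248 cm

On each constant-a segment, Δv = aΔt and Δx = v₀Δt + ½aΔt²; chain segment to segment.
0–5 s: v starts -2 cm/s; Δx = -2·5 + ½·-8·5² = -110 cm; v ends -42 cm/s.
5–7 s: v starts -42 cm/s; Δx = -42·2 + ½·5·2² = -74 cm; v ends -32 cm/s.
7–12 s: v starts -32 cm/s; Δx = -32·5 + ½·8·5² = -60 cm; v ends 8 cm/s.
x(12) = -4 + Σ Δx = -248 cm.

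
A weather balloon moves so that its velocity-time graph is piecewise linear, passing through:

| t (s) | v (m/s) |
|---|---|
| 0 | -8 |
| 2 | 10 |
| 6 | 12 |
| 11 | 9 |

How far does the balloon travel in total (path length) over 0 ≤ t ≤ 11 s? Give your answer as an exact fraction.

Total distance travelled is ∫|v| dt — sum the magnitudes of each area piece.
0–2 s: v = 0 at t = 8/9 s; triangle areas 32/9 + 50/9 = 82/9 m
2–6 s: |½(10 + 12)(4)| = 44 m
6–11 s: |½(12 + 9)(5)| = 52.5 m
Total distance = 1901/18 m

1901/18 m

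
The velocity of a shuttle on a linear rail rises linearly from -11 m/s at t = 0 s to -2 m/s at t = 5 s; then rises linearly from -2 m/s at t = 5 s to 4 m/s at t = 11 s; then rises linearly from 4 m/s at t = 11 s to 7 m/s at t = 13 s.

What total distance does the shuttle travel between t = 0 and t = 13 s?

53.5 m

Total distance travelled is ∫|v| dt — sum the magnitudes of each area piece.
0–5 s: |½(-11 + -2)(5)| = 32.5 m
5–11 s: v = 0 at t = 7 s; triangle areas 2 + 8 = 10 m
11–13 s: |½(4 + 7)(2)| = 11 m
Total distance = 53.5 m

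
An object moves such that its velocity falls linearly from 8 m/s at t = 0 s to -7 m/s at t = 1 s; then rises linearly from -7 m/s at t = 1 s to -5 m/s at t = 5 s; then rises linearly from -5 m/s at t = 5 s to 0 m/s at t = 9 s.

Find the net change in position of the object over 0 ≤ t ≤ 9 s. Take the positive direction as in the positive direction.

Net displacement equals the area under the velocity-time graph (areas below the axis count negative).
0–1 s: ½(8 + -7)(1) = 0.5 m
1–5 s: ½(-7 + -5)(4) = -24 m
5–9 s: ½(-5 + 0)(4) = -10 m
Net displacement = -33.5 m

-33.5 m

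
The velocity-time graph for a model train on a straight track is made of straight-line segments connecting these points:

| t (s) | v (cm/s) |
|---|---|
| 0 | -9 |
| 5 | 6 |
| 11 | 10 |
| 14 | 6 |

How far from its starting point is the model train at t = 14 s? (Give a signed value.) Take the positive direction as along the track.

Displacement is the signed area under the v-t curve.
0–5 s: ½(-9 + 6)(5) = -7.5 cm
5–11 s: ½(6 + 10)(6) = 48 cm
11–14 s: ½(10 + 6)(3) = 24 cm
Net displacement = 64.5 cm

64.5 cm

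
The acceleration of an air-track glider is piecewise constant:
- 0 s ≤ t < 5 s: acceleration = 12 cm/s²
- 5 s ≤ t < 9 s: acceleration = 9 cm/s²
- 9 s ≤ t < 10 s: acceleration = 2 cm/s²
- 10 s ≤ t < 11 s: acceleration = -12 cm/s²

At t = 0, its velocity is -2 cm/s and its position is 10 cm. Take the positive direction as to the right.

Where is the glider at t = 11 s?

On each constant-a segment, Δv = aΔt and Δx = v₀Δt + ½aΔt²; chain segment to segment.
0–5 s: v starts -2 cm/s; Δx = -2·5 + ½·12·5² = 140 cm; v ends 58 cm/s.
5–9 s: v starts 58 cm/s; Δx = 58·4 + ½·9·4² = 304 cm; v ends 94 cm/s.
9–10 s: v starts 94 cm/s; Δx = 94·1 + ½·2·1² = 95 cm; v ends 96 cm/s.
10–11 s: v starts 96 cm/s; Δx = 96·1 + ½·-12·1² = 90 cm; v ends 84 cm/s.
x(11) = 10 + Σ Δx = 639 cm.

639 cm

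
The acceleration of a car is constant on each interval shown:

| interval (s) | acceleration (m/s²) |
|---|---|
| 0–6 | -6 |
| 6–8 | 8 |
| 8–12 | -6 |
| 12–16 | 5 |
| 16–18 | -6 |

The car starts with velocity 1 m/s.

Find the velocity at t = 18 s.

Δv equals the area under the a-t graph; then v = v₀ + Δv.
0–6 s: -6 × 6 = -36 m/s
6–8 s: 8 × 2 = 16 m/s
8–12 s: -6 × 4 = -24 m/s
12–16 s: 5 × 4 = 20 m/s
16–18 s: -6 × 2 = -12 m/s
Δv = -36 m/s, so v(18) = 1 + (-36) = -35 m/s.

-35 m/s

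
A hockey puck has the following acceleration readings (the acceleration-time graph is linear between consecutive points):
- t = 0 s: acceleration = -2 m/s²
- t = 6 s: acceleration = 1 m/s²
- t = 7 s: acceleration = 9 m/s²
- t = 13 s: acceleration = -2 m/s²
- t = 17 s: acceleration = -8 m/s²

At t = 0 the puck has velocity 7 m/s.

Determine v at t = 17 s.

Δv equals the area under the a-t graph; then v = v₀ + Δv.
0–6 s: ½(-2 + 1)(6) = -3 m/s
6–7 s: ½(1 + 9)(1) = 5 m/s
7–13 s: ½(9 + -2)(6) = 21 m/s
13–17 s: ½(-2 + -8)(4) = -20 m/s
Δv = 3 m/s, so v(17) = 7 + (3) = 10 m/s.

10 m/s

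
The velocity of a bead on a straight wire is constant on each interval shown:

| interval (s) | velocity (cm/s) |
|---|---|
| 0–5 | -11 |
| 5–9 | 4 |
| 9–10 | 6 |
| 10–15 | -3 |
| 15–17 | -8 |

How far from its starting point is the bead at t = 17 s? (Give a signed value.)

Net displacement equals the area under the velocity-time graph (areas below the axis count negative).
0–5 s: -11 × 5 = -55 cm
5–9 s: 4 × 4 = 16 cm
9–10 s: 6 × 1 = 6 cm
10–15 s: -3 × 5 = -15 cm
15–17 s: -8 × 2 = -16 cm
Net displacement = -64 cm

-64 cm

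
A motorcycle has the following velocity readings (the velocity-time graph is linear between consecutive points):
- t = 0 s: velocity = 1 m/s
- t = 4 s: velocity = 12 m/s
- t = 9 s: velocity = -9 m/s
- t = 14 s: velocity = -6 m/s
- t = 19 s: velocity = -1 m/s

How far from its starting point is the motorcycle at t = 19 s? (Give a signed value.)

Net displacement equals the area under the velocity-time graph (areas below the axis count negative).
0–4 s: ½(1 + 12)(4) = 26 m
4–9 s: ½(12 + -9)(5) = 7.5 m
9–14 s: ½(-9 + -6)(5) = -37.5 m
14–19 s: ½(-6 + -1)(5) = -17.5 m
Net displacement = -21.5 m

-21.5 m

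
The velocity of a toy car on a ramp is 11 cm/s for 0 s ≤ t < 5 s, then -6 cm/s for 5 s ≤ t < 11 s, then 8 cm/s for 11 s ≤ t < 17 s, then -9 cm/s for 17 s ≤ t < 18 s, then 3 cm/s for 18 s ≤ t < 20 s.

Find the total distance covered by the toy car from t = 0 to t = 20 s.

Distance (not displacement) is the total path length: add the absolute areas under v-t.
0–5 s: |11| × 5 = 55 cm
5–11 s: |-6| × 6 = 36 cm
11–17 s: |8| × 6 = 48 cm
17–18 s: |-9| × 1 = 9 cm
18–20 s: |3| × 2 = 6 cm
Total distance = 154 cm

154 cm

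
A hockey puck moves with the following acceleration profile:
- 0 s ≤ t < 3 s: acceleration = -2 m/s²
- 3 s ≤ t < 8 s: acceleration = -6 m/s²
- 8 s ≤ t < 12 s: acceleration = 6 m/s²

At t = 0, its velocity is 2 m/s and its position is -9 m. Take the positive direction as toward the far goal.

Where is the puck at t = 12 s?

-195 m

On each constant-a segment, Δv = aΔt and Δx = v₀Δt + ½aΔt²; chain segment to segment.
0–3 s: v starts 2 m/s; Δx = 2·3 + ½·-2·3² = -3 m; v ends -4 m/s.
3–8 s: v starts -4 m/s; Δx = -4·5 + ½·-6·5² = -95 m; v ends -34 m/s.
8–12 s: v starts -34 m/s; Δx = -34·4 + ½·6·4² = -88 m; v ends -10 m/s.
x(12) = -9 + Σ Δx = -195 m.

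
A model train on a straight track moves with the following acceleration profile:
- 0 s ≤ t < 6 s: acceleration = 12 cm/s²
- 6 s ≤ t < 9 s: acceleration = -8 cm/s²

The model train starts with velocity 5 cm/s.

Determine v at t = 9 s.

Δv equals the area under the a-t graph; then v = v₀ + Δv.
0–6 s: 12 × 6 = 72 cm/s
6–9 s: -8 × 3 = -24 cm/s
Δv = 48 cm/s, so v(9) = 5 + (48) = 53 cm/s.

53 cm/s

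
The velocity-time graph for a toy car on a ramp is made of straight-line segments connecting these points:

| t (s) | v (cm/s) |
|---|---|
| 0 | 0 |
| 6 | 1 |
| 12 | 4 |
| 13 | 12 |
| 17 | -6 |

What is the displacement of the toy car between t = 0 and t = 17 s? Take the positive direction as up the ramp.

38 cm

Net displacement equals the area under the velocity-time graph (areas below the axis count negative).
0–6 s: ½(0 + 1)(6) = 3 cm
6–12 s: ½(1 + 4)(6) = 15 cm
12–13 s: ½(4 + 12)(1) = 8 cm
13–17 s: ½(12 + -6)(4) = 12 cm
Net displacement = 38 cm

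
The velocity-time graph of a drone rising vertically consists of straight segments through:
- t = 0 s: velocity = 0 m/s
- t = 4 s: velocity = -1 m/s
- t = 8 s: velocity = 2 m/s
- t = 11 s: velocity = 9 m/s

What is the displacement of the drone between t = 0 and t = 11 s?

16.5 m

Displacement is the signed area under the v-t curve.
0–4 s: ½(0 + -1)(4) = -2 m
4–8 s: ½(-1 + 2)(4) = 2 m
8–11 s: ½(2 + 9)(3) = 16.5 m
Net displacement = 16.5 m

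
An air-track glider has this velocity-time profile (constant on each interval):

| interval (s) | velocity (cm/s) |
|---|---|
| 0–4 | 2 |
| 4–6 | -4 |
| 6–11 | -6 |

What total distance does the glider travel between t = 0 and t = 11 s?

46 cm

Total distance travelled is ∫|v| dt — sum the magnitudes of each area piece.
0–4 s: |2| × 4 = 8 cm
4–6 s: |-4| × 2 = 8 cm
6–11 s: |-6| × 5 = 30 cm
Total distance = 46 cm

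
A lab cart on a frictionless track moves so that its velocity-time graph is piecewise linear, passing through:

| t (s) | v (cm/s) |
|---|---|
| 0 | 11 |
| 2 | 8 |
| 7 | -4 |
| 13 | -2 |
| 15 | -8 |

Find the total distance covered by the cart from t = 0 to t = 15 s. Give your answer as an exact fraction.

191/3 cm

Total distance travelled is ∫|v| dt — sum the magnitudes of each area piece.
0–2 s: |½(11 + 8)(2)| = 19 cm
2–7 s: v = 0 at t = 16/3 s; triangle areas 40/3 + 10/3 = 50/3 cm
7–13 s: |½(-4 + -2)(6)| = 18 cm
13–15 s: |½(-2 + -8)(2)| = 10 cm
Total distance = 191/3 cm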